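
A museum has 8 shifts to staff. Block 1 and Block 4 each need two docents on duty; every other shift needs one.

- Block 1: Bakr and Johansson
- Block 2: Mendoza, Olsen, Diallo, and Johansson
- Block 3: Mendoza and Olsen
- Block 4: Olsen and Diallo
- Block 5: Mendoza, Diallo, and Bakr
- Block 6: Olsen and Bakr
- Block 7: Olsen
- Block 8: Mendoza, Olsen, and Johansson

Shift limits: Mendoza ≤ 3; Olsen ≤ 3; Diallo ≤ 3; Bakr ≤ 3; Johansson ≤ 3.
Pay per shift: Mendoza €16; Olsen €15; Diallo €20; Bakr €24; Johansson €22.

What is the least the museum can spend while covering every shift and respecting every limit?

Block 1 can only be covered by Bakr and Johansson, so that assignment is forced.
Block 4 can only be covered by Olsen and Diallo, so that assignment is forced.
Block 7 can only be covered by Olsen, so that assignment is forced.
Picking the cheapest available docent for each shift independently would cost €172, but that ignores the shift limits.
An optimal schedule: Block 1→Bakr+Johansson, Block 2→Diallo, Block 3→Mendoza, Block 4→Olsen+Diallo, Block 5→Mendoza, Block 6→Olsen, Block 7→Olsen, Block 8→Mendoza.
Total: 24 + 22 + 20 + 16 + 15 + 20 + 16 + 15 + 15 + 16 = €179.

€179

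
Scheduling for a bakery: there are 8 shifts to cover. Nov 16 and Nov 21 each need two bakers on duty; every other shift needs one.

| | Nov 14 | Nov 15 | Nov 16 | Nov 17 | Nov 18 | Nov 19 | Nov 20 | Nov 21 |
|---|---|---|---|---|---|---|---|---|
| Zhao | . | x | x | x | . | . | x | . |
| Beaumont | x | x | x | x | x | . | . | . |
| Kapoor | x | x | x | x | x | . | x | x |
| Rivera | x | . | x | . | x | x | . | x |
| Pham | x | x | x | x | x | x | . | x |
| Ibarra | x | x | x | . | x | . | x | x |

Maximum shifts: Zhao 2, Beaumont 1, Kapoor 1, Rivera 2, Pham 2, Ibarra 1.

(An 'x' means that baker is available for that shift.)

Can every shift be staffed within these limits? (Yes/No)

No

Total capacity is 2+1+1+2+2+1 = 9 but 10 worker-slots are needed — infeasible.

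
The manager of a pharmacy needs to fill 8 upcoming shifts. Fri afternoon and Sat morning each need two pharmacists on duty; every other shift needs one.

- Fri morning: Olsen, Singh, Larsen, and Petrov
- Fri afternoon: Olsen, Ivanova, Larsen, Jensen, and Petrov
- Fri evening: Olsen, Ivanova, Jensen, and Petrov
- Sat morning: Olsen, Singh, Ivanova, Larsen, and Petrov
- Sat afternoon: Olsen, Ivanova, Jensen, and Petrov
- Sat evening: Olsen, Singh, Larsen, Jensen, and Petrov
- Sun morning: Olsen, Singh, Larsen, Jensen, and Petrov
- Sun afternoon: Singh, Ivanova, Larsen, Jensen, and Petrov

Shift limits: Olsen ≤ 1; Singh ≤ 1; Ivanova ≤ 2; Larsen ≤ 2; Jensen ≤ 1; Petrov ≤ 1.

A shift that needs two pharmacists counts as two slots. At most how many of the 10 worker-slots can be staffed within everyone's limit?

8

Total capacity across all pharmacists is 1+1+2+2+1+1 = 8, and 10 slots are needed, so at most 8 can be filled.
An assignment achieving 8: Fri morning→Olsen, Fri afternoon→Larsen+Jensen, Fri evening→Ivanova, Sat morning→Singh+Larsen, Sat afternoon→Ivanova, Sat evening→Petrov.
Loads: Olsen 1/1, Singh 1/1, Ivanova 2/2, Larsen 2/2, Jensen 1/1, Petrov 1/1.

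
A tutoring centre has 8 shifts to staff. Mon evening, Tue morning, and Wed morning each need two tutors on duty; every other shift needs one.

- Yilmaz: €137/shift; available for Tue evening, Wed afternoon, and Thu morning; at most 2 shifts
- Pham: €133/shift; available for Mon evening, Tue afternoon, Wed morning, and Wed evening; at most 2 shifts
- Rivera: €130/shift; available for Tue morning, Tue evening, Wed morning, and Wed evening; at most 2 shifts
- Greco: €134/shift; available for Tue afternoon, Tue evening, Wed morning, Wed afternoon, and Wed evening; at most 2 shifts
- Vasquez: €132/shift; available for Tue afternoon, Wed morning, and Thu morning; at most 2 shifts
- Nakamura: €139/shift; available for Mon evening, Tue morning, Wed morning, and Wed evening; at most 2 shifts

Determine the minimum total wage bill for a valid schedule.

€1473

Mon evening can only be covered by Pham and Nakamura, so that assignment is forced.
Tue morning can only be covered by Rivera and Nakamura, so that assignment is forced.
Picking the cheapest available tutor for each shift independently would cost €1461, but that ignores the shift limits.
An optimal schedule: Mon evening→Pham+Nakamura, Tue morning→Rivera+Nakamura, Tue afternoon→Vasquez, Tue evening→Yilmaz, Wed morning→Pham+Greco, Wed afternoon→Greco, Wed evening→Rivera, Thu morning→Vasquez.
Total: 133 + 139 + 130 + 139 + 132 + 137 + 133 + 134 + 134 + 130 + 132 = €1473.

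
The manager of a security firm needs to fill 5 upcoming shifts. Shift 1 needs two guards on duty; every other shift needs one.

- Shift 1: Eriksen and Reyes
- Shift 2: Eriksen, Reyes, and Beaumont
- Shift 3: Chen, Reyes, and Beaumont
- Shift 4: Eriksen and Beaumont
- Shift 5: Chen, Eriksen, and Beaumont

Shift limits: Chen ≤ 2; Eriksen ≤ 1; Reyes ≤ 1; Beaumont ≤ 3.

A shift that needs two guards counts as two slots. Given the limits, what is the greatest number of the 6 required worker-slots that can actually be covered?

6

Total capacity across all guards is 2+1+1+3 = 7, and 6 slots are needed, so at most 6 can be filled.
An assignment achieving 6: Shift 1→Eriksen+Reyes, Shift 2→Beaumont, Shift 3→Chen, Shift 4→Beaumont, Shift 5→Chen.
Loads: Chen 2/2, Eriksen 1/1, Reyes 1/1, Beaumont 2/3.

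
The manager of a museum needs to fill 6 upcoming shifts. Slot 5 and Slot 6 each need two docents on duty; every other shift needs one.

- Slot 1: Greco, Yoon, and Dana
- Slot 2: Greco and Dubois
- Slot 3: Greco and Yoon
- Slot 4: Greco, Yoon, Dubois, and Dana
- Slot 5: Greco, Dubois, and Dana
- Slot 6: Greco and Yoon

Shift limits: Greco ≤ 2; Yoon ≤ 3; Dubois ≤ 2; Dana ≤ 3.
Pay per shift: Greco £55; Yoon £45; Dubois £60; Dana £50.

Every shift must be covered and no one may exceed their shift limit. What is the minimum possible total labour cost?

Slot 6 can only be covered by Greco and Yoon, so that assignment is forced.
Picking the cheapest available docent for each shift independently would cost £395, but that ignores the shift limits.
An optimal schedule: Slot 1→Yoon, Slot 2→Greco, Slot 3→Yoon, Slot 4→Dana, Slot 5→Dana+Dubois, Slot 6→Yoon+Greco.
Total: 45 + 55 + 45 + 50 + 50 + 60 + 45 + 55 = £405.

£405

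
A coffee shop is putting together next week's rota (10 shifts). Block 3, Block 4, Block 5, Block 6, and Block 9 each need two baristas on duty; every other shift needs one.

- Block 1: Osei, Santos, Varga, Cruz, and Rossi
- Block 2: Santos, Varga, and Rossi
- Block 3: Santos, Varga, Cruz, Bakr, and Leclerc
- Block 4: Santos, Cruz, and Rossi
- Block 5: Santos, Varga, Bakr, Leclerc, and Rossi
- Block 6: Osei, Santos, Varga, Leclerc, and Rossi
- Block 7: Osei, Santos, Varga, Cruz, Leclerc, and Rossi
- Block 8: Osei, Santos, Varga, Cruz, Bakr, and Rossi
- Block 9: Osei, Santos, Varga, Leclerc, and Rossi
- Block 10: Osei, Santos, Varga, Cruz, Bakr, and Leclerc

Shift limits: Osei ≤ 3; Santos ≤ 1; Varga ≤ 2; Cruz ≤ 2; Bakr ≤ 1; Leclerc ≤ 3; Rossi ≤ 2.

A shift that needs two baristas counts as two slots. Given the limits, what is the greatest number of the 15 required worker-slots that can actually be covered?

14

Total capacity across all baristas is 3+1+2+2+1+3+2 = 14, and 15 slots are needed, so at most 14 can be filled.
An assignment achieving 14: Block 1→Osei, Block 2→Santos, Block 3→Varga+Cruz, Block 4→Cruz+Rossi, Block 5→Varga+Bakr, Block 6→Osei+Leclerc, Block 7→Leclerc, Block 8→Rossi, Block 9→Osei+Leclerc.
Loads: Osei 3/3, Santos 1/1, Varga 2/2, Cruz 2/2, Bakr 1/1, Leclerc 3/3, Rossi 2/2.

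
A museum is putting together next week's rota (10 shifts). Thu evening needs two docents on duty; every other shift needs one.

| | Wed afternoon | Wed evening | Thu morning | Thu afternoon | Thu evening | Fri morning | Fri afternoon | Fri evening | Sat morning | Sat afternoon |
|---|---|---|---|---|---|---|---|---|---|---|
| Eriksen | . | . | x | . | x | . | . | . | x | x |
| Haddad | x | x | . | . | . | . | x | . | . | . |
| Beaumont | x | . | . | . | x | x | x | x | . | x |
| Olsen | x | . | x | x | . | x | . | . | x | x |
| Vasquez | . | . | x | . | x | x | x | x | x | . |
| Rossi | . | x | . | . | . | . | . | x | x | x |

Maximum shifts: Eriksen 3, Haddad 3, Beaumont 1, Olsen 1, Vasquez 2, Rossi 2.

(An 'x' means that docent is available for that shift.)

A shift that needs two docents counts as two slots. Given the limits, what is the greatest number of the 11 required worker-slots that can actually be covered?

11

Total capacity across all docents is 3+3+1+1+2+2 = 12, and 11 slots are needed, so at most 11 can be filled.
An assignment achieving 11: Wed afternoon→Haddad, Wed evening→Haddad, Thu morning→Eriksen, Thu afternoon→Olsen, Thu evening→Eriksen+Beaumont, Fri morning→Vasquez, Fri afternoon→Haddad, Fri evening→Vasquez, Sat morning→Eriksen, Sat afternoon→Rossi.
Loads: Eriksen 3/3, Haddad 3/3, Beaumont 1/1, Olsen 1/1, Vasquez 2/2, Rossi 1/2.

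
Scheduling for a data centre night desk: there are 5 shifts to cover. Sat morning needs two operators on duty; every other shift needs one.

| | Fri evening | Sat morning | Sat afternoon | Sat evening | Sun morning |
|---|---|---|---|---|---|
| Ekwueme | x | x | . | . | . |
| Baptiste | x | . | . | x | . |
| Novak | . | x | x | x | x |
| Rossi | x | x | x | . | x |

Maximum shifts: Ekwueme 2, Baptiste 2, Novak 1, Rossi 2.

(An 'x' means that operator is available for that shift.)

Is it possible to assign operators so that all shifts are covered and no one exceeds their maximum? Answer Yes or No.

Yes

One valid schedule: Fri evening→Ekwueme, Sat morning→Ekwueme+Rossi, Sat afternoon→Novak, Sat evening→Baptiste, Sun morning→Rossi.
Loads: Ekwueme 2/2, Baptiste 1/2, Novak 1/1, Rossi 2/2 — all within limits.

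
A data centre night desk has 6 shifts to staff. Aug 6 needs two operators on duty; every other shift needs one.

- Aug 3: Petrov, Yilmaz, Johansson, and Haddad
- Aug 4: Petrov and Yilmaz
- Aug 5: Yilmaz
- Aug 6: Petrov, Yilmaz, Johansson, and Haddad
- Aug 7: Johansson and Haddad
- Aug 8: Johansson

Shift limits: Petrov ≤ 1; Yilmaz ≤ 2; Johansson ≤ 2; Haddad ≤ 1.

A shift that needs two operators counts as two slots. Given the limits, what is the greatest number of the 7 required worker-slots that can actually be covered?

Total capacity across all operators is 1+2+2+1 = 6, and 7 slots are needed, so at most 6 can be filled.
An assignment achieving 6: Aug 3→Yilmaz, Aug 4→Petrov, Aug 5→Yilmaz, Aug 6→Haddad, Aug 7→Johansson, Aug 8→Johansson.
Loads: Petrov 1/1, Yilmaz 2/2, Johansson 2/2, Haddad 1/1.

6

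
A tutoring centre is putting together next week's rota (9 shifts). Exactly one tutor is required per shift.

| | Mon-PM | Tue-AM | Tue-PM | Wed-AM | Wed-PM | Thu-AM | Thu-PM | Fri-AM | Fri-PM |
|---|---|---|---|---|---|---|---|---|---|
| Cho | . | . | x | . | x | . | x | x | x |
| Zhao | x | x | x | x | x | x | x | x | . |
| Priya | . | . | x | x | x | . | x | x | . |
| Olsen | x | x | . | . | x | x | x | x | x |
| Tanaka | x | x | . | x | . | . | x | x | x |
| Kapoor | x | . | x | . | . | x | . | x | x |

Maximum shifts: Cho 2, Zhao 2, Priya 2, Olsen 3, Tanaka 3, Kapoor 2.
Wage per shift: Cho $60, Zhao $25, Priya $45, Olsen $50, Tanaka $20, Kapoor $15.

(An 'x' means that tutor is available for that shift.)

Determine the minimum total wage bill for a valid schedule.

Picking the cheapest available tutor for each shift independently would cost $160, but that ignores the shift limits.
An optimal schedule: Mon-PM→Kapoor, Tue-AM→Tanaka, Tue-PM→Zhao, Wed-AM→Tanaka, Wed-PM→Zhao, Thu-AM→Kapoor, Thu-PM→Priya, Fri-AM→Priya, Fri-PM→Tanaka.
Total: 15 + 20 + 25 + 20 + 25 + 15 + 45 + 45 + 20 = $230.

$230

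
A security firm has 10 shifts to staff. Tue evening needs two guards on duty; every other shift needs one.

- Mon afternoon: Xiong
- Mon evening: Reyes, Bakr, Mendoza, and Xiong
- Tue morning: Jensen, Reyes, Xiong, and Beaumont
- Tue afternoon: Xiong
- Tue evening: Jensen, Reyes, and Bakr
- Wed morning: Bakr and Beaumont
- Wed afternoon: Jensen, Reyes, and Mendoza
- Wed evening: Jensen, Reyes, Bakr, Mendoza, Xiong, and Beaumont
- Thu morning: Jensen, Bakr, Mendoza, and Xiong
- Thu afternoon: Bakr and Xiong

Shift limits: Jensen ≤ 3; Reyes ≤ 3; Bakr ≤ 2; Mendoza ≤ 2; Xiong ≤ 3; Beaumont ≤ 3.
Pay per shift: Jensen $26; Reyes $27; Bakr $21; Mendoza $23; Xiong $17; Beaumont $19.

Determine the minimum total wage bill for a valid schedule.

$222

Mon afternoon can only be covered by Xiong, so that assignment is forced.
Tue afternoon can only be covered by Xiong, so that assignment is forced.
Picking the cheapest available guard for each shift independently would cost $208, but that ignores the shift limits.
An optimal schedule: Mon afternoon→Xiong, Mon evening→Bakr, Tue morning→Beaumont, Tue afternoon→Xiong, Tue evening→Bakr+Jensen, Wed morning→Beaumont, Wed afternoon→Mendoza, Wed evening→Beaumont, Thu morning→Mendoza, Thu afternoon→Xiong.
Total: 17 + 21 + 19 + 17 + 21 + 26 + 19 + 23 + 19 + 23 + 17 = $222.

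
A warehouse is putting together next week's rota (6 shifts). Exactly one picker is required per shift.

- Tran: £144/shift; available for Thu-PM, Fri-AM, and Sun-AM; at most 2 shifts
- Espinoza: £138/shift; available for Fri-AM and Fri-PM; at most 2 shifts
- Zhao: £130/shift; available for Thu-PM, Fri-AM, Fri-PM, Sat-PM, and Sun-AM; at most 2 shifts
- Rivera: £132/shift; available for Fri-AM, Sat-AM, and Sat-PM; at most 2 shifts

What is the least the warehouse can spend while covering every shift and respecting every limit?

£800

Sat-AM can only be covered by Rivera, so that assignment is forced.
Picking the cheapest available picker for each shift independently would cost £782, but that ignores the shift limits.
An optimal schedule: Thu-PM→Zhao, Fri-AM→Espinoza, Fri-PM→Espinoza, Sat-AM→Rivera, Sat-PM→Rivera, Sun-AM→Zhao.
Total: 130 + 138 + 138 + 132 + 132 + 130 = £800.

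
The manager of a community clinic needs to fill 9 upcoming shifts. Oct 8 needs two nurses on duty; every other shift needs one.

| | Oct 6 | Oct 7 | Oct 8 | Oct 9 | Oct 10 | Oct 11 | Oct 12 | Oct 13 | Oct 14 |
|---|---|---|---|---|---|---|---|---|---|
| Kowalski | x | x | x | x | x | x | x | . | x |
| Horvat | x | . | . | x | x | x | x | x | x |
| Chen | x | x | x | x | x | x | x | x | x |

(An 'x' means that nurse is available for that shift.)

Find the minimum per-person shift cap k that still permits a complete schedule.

With 3 nurses and 10 worker-slots to fill, someone must work at least ⌈10/3⌉ = 4 shifts, so k ≥ 4.
k = 4 works: Oct 6→Kowalski, Oct 7→Kowalski, Oct 8→Kowalski+Chen, Oct 9→Kowalski, Oct 10→Horvat, Oct 11→Horvat, Oct 12→Horvat, Oct 13→Horvat, Oct 14→Chen.
Loads: Kowalski 4, Horvat 4, Chen 2 — all ≤ 4.

4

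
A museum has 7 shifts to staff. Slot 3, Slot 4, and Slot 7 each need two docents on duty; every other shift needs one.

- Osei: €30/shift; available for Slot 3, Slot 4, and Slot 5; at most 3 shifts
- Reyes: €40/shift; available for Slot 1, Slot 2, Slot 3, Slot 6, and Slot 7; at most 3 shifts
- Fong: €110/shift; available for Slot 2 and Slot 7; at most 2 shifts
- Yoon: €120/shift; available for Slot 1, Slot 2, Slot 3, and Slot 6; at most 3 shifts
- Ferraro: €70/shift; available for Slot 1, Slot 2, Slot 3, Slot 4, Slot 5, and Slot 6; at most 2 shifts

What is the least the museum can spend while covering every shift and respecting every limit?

€570

Slot 4 can only be covered by Osei and Ferraro, so that assignment is forced.
Slot 7 can only be covered by Reyes and Fong, so that assignment is forced.
Picking the cheapest available docent for each shift independently would cost €470, but that ignores the shift limits.
An optimal schedule: Slot 1→Reyes, Slot 2→Fong, Slot 3→Osei+Ferraro, Slot 4→Osei+Ferraro, Slot 5→Osei, Slot 6→Reyes, Slot 7→Reyes+Fong.
Total: 40 + 110 + 30 + 70 + 30 + 70 + 30 + 40 + 40 + 110 = €570.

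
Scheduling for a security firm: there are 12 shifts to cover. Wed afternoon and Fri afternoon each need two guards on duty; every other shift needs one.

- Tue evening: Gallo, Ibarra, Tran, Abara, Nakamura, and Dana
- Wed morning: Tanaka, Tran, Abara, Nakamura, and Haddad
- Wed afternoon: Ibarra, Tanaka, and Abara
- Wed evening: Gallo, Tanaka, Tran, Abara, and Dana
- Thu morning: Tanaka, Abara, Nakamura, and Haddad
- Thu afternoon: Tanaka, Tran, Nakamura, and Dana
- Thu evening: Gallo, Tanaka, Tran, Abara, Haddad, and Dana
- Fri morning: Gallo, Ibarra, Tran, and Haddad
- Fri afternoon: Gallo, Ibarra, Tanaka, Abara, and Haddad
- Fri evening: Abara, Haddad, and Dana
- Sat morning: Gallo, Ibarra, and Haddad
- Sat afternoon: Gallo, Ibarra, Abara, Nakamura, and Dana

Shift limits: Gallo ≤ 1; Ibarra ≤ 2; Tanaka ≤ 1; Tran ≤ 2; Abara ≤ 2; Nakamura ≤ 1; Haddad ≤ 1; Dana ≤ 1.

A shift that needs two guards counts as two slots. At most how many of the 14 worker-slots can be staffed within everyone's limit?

Total capacity across all guards is 1+2+1+2+2+1+1+1 = 11, and 14 slots are needed, so at most 11 can be filled.
An assignment achieving 11: Wed morning→Tran, Wed afternoon→Ibarra+Tanaka, Wed evening→Dana, Thu morning→Abara, Thu afternoon→Tran, Fri morning→Ibarra, Fri afternoon→Haddad, Fri evening→Abara, Sat morning→Gallo, Sat afternoon→Nakamura.
Loads: Gallo 1/1, Ibarra 2/2, Tanaka 1/1, Tran 2/2, Abara 2/2, Nakamura 1/1, Haddad 1/1, Dana 1/1.

11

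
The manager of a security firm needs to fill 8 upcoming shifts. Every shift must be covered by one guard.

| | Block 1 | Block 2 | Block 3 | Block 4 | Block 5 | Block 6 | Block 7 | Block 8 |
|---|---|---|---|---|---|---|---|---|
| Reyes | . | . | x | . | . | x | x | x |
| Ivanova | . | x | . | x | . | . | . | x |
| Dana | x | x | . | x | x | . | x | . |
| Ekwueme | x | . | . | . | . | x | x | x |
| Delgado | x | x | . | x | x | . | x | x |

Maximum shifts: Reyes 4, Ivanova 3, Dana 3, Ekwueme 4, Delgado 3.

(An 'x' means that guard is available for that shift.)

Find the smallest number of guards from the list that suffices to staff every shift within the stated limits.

8 slots to fill and no one can take more than 4, so at least ⌈8/4⌉ = 2 guards are needed.
No set of 2 guards can cover every shift (each such set leaves at least one shift with no one available or exceeds a cap).
Reyes, Ivanova, and Dana alone can cover everything: Block 1→Dana, Block 2→Ivanova, Block 3→Reyes, Block 4→Ivanova, Block 5→Dana, Block 6→Reyes, Block 7→Reyes, Block 8→Reyes.

3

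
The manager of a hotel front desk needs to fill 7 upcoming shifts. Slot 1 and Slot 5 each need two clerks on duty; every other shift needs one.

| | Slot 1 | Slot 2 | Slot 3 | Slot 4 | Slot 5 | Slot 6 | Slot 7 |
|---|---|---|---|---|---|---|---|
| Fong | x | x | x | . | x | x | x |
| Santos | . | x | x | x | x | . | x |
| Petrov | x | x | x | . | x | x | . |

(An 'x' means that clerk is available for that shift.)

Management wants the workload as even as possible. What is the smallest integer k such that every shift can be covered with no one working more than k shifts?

3

With 3 clerks and 9 worker-slots to fill, someone must work at least ⌈9/3⌉ = 3 shifts, so k ≥ 3.
k = 3 works: Slot 1→Fong+Petrov, Slot 2→Santos, Slot 3→Petrov, Slot 4→Santos, Slot 5→Santos+Petrov, Slot 6→Fong, Slot 7→Fong.
Loads: Fong 3, Santos 3, Petrov 3 — all ≤ 3.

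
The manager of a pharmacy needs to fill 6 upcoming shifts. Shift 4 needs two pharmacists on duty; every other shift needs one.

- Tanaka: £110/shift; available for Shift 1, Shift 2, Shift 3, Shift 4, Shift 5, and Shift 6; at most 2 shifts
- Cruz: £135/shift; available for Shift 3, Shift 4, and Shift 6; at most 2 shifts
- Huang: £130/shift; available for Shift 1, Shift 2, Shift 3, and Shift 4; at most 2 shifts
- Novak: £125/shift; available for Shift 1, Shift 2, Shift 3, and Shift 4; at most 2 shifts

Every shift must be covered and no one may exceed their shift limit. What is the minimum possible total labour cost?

£865

Shift 5 can only be covered by Tanaka, so that assignment is forced.
Picking the cheapest available pharmacist for each shift independently would cost £785, but that ignores the shift limits.
An optimal schedule: Shift 1→Novak, Shift 2→Novak, Shift 3→Huang, Shift 4→Huang+Cruz, Shift 5→Tanaka, Shift 6→Tanaka.
Total: 125 + 125 + 130 + 130 + 135 + 110 + 110 = £865.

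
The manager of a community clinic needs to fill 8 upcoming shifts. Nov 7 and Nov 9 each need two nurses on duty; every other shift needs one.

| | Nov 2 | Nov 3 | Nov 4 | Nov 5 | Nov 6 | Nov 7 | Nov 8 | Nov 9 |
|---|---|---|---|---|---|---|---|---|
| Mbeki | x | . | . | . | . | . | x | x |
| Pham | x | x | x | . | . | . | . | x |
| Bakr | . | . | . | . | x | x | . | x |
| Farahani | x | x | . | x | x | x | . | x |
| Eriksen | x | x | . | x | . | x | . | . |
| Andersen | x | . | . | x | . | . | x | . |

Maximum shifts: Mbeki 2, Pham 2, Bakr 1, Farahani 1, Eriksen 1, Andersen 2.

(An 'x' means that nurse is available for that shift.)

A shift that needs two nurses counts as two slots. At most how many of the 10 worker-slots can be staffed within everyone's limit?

Total capacity across all nurses is 2+2+1+1+1+2 = 9, and 10 slots are needed, so at most 9 can be filled.
An assignment achieving 9: Nov 2→Andersen, Nov 3→Pham, Nov 4→Pham, Nov 5→Andersen, Nov 6→Bakr, Nov 7→Farahani+Eriksen, Nov 8→Mbeki, Nov 9→Mbeki.
Loads: Mbeki 2/2, Pham 2/2, Bakr 1/1, Farahani 1/1, Eriksen 1/1, Andersen 2/2.

9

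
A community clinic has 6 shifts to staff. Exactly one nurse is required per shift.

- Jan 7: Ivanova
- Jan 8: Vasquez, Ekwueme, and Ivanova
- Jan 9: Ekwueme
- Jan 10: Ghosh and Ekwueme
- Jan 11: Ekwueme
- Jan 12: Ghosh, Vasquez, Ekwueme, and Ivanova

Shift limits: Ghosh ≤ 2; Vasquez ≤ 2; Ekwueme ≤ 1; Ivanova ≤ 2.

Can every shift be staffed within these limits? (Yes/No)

No

Total capacity is 7 and 6 slots are needed, so capacity alone doesn't rule it out.
Shifts {Jan 9, Jan 11} need 2 worker-slots in total, but the nurses available for any of those shifts (Ekwueme) can supply at most 1 among them. So no valid schedule exists.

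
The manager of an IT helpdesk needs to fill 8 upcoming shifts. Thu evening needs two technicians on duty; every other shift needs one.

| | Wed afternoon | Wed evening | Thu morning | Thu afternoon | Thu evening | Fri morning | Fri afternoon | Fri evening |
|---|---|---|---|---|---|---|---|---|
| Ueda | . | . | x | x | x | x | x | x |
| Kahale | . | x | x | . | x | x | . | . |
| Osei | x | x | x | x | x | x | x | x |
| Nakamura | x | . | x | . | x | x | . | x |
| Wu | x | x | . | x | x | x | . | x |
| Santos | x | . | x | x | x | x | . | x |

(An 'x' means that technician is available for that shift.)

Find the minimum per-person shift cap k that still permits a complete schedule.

With 6 technicians and 9 worker-slots to fill, someone must work at least ⌈9/6⌉ = 2 shifts, so k ≥ 2.
k = 2 works: Wed afternoon→Osei, Wed evening→Kahale, Thu morning→Kahale, Thu afternoon→Ueda, Thu evening→Nakamura+Wu, Fri morning→Nakamura, Fri afternoon→Ueda, Fri evening→Osei.
Loads: Ueda 2, Kahale 2, Osei 2, Nakamura 2, Wu 1, Santos 0 — all ≤ 2.

2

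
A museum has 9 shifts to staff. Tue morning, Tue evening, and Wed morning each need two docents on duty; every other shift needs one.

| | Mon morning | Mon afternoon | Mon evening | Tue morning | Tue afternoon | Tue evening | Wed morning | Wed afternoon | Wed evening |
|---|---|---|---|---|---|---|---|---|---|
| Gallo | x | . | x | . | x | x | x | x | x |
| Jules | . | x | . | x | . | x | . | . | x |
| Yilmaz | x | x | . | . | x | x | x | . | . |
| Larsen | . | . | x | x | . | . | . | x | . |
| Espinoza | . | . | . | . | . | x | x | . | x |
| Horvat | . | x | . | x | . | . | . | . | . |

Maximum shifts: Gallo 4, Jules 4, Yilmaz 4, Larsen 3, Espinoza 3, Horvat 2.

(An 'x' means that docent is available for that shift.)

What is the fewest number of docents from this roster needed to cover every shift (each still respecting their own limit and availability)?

4

12 slots to fill and no one can take more than 4, so at least ⌈12/4⌉ = 3 docents are needed.
Shifts {Tue morning, Wed morning} need 4 slots, but among the docents available for them (Gallo, Jules, Yilmaz, Larsen, Espinoza, and Horvat) any 3 together supply at most 3. So 3 docents are not enough.
Gallo, Jules, Yilmaz, and Larsen alone can cover everything: Mon morning→Gallo, Mon afternoon→Jules, Mon evening→Gallo, Tue morning→Jules+Larsen, Tue afternoon→Gallo, Tue evening→Jules+Yilmaz, Wed morning→Gallo+Yilmaz, Wed afternoon→Larsen, Wed evening→Jules.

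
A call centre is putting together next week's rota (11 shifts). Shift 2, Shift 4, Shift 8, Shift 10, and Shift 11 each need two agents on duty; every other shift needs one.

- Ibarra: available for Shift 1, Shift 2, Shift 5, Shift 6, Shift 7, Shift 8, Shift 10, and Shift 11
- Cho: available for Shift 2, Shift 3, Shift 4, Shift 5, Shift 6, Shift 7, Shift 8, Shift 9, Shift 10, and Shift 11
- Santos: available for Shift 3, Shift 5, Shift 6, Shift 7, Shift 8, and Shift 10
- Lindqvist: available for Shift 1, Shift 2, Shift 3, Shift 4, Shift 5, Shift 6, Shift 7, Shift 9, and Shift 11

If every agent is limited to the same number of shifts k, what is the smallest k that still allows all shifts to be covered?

4

With 4 agents and 16 worker-slots to fill, someone must work at least ⌈16/4⌉ = 4 shifts, so k ≥ 4.
k = 4 works: Shift 1→Ibarra, Shift 2→Ibarra+Cho, Shift 3→Santos, Shift 4→Cho+Lindqvist, Shift 5→Santos, Shift 6→Lindqvist, Shift 7→Lindqvist, Shift 8→Ibarra+Santos, Shift 9→Cho, Shift 10→Ibarra+Santos, Shift 11→Cho+Lindqvist.
Loads: Ibarra 4, Cho 4, Santos 4, Lindqvist 4 — all ≤ 4.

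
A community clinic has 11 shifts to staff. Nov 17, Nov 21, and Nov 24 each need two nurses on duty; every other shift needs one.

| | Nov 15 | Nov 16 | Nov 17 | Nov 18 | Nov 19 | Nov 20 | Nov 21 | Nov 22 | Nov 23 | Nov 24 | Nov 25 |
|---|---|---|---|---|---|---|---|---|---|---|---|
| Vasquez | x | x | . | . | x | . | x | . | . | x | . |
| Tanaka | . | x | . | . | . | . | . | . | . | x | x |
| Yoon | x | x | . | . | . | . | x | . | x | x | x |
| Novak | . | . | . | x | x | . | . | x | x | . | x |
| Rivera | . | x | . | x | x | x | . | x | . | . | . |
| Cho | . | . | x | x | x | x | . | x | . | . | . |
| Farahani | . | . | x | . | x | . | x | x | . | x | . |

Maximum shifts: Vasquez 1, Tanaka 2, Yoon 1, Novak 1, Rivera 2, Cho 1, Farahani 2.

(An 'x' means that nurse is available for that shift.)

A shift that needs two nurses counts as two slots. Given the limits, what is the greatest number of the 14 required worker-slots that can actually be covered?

10

Total capacity across all nurses is 1+2+1+1+2+1+2 = 10, and 14 slots are needed, so at most 10 can be filled.
An assignment achieving 10: Nov 15→Vasquez, Nov 16→Tanaka, Nov 17→Cho+Farahani, Nov 18→Novak, Nov 20→Rivera, Nov 21→Farahani, Nov 22→Rivera, Nov 23→Yoon, Nov 25→Tanaka.
Loads: Vasquez 1/1, Tanaka 2/2, Yoon 1/1, Novak 1/1, Rivera 2/2, Cho 1/1, Farahani 2/2.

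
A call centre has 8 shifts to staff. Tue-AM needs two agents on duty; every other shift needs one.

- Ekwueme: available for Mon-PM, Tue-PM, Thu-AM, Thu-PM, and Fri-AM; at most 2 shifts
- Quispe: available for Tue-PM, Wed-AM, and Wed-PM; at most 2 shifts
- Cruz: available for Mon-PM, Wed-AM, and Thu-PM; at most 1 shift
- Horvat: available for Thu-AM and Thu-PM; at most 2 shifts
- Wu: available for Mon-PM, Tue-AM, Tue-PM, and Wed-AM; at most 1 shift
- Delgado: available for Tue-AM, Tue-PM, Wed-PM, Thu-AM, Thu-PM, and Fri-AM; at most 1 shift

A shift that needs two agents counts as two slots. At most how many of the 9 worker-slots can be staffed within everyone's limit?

9

Total capacity across all agents is 2+2+1+2+1+1 = 9, and 9 slots are needed, so at most 9 can be filled.
An assignment achieving 9: Mon-PM→Ekwueme, Tue-AM→Wu+Delgado, Tue-PM→Quispe, Wed-AM→Cruz, Wed-PM→Quispe, Thu-AM→Horvat, Thu-PM→Horvat, Fri-AM→Ekwueme.
Loads: Ekwueme 2/2, Quispe 2/2, Cruz 1/1, Horvat 2/2, Wu 1/1, Delgado 1/1.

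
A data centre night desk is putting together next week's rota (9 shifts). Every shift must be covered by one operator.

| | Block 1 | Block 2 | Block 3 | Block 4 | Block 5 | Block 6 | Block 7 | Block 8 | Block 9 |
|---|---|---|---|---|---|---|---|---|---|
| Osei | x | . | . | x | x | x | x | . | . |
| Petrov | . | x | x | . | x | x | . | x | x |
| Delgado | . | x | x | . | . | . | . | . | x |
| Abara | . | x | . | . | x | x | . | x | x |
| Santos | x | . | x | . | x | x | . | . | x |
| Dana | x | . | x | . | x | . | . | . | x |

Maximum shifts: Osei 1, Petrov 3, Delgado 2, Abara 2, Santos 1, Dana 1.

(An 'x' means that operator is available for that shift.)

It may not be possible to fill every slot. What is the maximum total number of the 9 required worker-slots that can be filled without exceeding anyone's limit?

Total capacity across all operators is 1+3+2+2+1+1 = 10, and 9 slots are needed, so at most 9 can be filled.
Shifts {Block 4, Block 7} need 2 slots but only Osei are available for them, supplying at most 1 — so at least 1 slot must go unfilled.
An assignment achieving 8: Block 1→Santos, Block 2→Petrov, Block 3→Petrov, Block 4→Osei, Block 5→Abara, Block 6→Abara, Block 8→Petrov, Block 9→Delgado.
Loads: Osei 1/1, Petrov 3/3, Delgado 1/2, Abara 2/2, Santos 1/1, Dana 0/1.

8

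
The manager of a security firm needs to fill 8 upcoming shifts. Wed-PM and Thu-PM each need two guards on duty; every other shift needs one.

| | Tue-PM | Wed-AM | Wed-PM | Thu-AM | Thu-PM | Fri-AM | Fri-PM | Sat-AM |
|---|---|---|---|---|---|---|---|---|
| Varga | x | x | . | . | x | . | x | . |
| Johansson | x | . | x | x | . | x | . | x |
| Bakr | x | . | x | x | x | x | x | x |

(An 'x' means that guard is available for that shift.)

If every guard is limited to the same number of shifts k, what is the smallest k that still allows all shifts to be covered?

4

With 3 guards and 10 worker-slots to fill, someone must work at least ⌈10/3⌉ = 4 shifts, so k ≥ 4.
k = 4 works: Tue-PM→Varga, Wed-AM→Varga, Wed-PM→Johansson+Bakr, Thu-AM→Johansson, Thu-PM→Varga+Bakr, Fri-AM→Johansson, Fri-PM→Varga, Sat-AM→Johansson.
Loads: Varga 4, Johansson 4, Bakr 2 — all ≤ 4.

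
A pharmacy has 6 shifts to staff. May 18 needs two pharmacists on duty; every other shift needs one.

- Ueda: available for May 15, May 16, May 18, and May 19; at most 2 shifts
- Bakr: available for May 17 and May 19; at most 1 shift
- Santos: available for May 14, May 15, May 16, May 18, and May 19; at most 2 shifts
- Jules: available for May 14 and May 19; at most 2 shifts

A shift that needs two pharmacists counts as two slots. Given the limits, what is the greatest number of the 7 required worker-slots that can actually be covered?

Total capacity across all pharmacists is 2+1+2+2 = 7, and 7 slots are needed, so at most 7 can be filled.
An assignment achieving 7: May 14→Jules, May 15→Ueda, May 16→Santos, May 17→Bakr, May 18→Ueda+Santos, May 19→Jules.
Loads: Ueda 2/2, Bakr 1/1, Santos 2/2, Jules 2/2.

7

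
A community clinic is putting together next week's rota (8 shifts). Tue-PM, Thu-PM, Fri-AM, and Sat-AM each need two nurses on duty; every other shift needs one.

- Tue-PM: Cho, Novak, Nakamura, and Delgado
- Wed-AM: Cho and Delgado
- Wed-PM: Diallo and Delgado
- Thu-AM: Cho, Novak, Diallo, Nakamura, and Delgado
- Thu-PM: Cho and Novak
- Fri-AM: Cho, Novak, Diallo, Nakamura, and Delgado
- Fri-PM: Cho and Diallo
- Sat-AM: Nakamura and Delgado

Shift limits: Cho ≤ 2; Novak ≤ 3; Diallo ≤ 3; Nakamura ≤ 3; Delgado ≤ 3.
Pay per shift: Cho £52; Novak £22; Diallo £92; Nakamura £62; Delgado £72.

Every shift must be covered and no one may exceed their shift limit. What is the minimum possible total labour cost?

Thu-PM can only be covered by Cho and Novak, so that assignment is forced.
Sat-AM can only be covered by Nakamura and Delgado, so that assignment is forced.
Picking the cheapest available nurse for each shift independently would cost £554, but that ignores the shift limits.
An optimal schedule: Tue-PM→Novak+Nakamura, Wed-AM→Cho, Wed-PM→Delgado, Thu-AM→Novak, Thu-PM→Novak+Cho, Fri-AM→Nakamura+Delgado, Fri-PM→Diallo, Sat-AM→Nakamura+Delgado.
Total: 22 + 62 + 52 + 72 + 22 + 22 + 52 + 62 + 72 + 92 + 62 + 72 = £664.

£664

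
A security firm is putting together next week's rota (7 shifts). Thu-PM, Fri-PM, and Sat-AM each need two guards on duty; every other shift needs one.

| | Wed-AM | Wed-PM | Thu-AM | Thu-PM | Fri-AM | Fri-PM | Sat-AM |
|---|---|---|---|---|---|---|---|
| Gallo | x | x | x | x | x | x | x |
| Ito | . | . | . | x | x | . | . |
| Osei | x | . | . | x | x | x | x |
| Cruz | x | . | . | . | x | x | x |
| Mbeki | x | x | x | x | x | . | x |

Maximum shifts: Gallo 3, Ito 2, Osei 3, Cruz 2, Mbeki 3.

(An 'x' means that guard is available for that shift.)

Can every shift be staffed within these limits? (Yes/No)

One valid schedule: Wed-AM→Osei, Wed-PM→Gallo, Thu-AM→Gallo, Thu-PM→Ito+Osei, Fri-AM→Ito, Fri-PM→Gallo+Osei, Sat-AM→Cruz+Mbeki.
Loads: Gallo 3/3, Ito 2/2, Osei 3/3, Cruz 1/2, Mbeki 1/3 — all within limits.

Yes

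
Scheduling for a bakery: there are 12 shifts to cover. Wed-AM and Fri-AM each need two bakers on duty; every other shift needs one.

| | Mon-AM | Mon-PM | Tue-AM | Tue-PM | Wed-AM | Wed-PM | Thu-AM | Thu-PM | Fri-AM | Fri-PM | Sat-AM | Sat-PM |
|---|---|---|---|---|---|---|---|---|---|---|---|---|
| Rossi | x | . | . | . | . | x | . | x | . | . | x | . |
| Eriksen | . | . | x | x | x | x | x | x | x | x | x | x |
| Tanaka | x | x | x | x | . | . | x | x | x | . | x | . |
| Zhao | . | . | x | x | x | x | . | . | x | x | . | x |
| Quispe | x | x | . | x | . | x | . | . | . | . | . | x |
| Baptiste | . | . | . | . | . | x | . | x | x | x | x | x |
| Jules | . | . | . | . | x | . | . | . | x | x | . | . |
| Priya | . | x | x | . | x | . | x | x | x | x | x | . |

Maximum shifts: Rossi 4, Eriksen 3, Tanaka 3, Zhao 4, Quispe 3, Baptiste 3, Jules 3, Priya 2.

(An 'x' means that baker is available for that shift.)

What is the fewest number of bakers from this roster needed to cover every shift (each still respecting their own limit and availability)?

4

14 slots to fill and no one can take more than 4, so at least ⌈14/4⌉ = 4 bakers are needed.
Rossi, Eriksen, Tanaka, and Zhao alone can cover everything: Mon-AM→Rossi, Mon-PM→Tanaka, Tue-AM→Tanaka, Tue-PM→Zhao, Wed-AM→Eriksen+Zhao, Wed-PM→Rossi, Thu-AM→Eriksen, Thu-PM→Rossi, Fri-AM→Tanaka+Zhao, Fri-PM→Eriksen, Sat-AM→Rossi, Sat-PM→Zhao.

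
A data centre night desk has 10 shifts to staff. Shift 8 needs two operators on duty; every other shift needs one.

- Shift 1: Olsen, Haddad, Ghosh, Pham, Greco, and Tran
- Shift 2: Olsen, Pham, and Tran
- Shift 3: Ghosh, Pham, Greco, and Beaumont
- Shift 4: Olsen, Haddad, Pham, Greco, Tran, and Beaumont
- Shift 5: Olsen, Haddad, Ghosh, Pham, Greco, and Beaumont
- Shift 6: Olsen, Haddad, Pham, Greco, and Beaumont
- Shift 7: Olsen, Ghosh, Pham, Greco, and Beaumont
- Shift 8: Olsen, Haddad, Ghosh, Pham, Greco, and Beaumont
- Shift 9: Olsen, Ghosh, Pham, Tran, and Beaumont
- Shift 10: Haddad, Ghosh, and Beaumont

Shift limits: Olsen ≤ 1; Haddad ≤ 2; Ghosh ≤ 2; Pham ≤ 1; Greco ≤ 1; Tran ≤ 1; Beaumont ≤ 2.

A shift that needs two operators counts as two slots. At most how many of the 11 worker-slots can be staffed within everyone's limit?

10

Total capacity across all operators is 1+2+2+1+1+1+2 = 10, and 11 slots are needed, so at most 10 can be filled.
An assignment achieving 10: Shift 1→Greco, Shift 2→Olsen, Shift 3→Ghosh, Shift 4→Tran, Shift 5→Beaumont, Shift 6→Haddad, Shift 7→Ghosh, Shift 8→Beaumont, Shift 9→Pham, Shift 10→Haddad.
Loads: Olsen 1/1, Haddad 2/2, Ghosh 2/2, Pham 1/1, Greco 1/1, Tran 1/1, Beaumont 2/2.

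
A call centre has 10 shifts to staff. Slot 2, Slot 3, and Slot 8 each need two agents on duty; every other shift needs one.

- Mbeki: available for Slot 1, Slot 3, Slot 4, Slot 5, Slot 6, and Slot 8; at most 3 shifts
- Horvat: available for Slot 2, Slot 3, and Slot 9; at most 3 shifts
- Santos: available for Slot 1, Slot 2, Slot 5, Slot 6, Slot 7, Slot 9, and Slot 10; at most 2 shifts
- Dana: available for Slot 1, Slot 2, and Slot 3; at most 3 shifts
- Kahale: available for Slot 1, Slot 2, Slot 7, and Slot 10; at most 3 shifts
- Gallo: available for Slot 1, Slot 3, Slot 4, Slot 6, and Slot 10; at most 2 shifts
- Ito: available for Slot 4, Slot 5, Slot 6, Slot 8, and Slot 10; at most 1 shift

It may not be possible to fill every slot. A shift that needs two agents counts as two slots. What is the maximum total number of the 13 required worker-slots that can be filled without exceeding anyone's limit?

Total capacity across all agents is 3+3+2+3+3+2+1 = 17, and 13 slots are needed, so at most 13 can be filled.
An assignment achieving 13: Slot 1→Dana, Slot 2→Horvat+Santos, Slot 3→Horvat+Dana, Slot 4→Mbeki, Slot 5→Mbeki, Slot 6→Gallo, Slot 7→Santos, Slot 8→Mbeki+Ito, Slot 9→Horvat, Slot 10→Kahale.
Loads: Mbeki 3/3, Horvat 3/3, Santos 2/2, Dana 2/3, Kahale 1/3, Gallo 1/2, Ito 1/1.

13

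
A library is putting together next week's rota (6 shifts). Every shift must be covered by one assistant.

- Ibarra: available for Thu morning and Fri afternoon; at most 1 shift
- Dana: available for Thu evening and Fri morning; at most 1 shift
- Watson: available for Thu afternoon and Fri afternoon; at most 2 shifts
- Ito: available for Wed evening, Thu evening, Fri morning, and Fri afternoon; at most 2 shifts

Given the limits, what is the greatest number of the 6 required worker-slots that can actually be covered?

Total capacity across all assistants is 1+1+2+2 = 6, and 6 slots are needed, so at most 6 can be filled.
An assignment achieving 6: Wed evening→Ito, Thu morning→Ibarra, Thu afternoon→Watson, Thu evening→Dana, Fri morning→Ito, Fri afternoon→Watson.
Loads: Ibarra 1/1, Dana 1/1, Watson 2/2, Ito 2/2.

6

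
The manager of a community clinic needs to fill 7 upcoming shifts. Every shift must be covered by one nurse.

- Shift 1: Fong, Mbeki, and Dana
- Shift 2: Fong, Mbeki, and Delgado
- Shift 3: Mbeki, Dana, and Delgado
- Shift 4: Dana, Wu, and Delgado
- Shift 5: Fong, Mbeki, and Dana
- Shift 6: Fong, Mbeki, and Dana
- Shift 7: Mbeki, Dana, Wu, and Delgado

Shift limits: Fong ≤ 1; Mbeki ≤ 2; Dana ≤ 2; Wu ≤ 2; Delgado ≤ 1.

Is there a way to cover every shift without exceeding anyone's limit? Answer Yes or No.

One valid schedule: Shift 1→Fong, Shift 2→Mbeki, Shift 3→Mbeki, Shift 4→Wu, Shift 5→Dana, Shift 6→Dana, Shift 7→Wu.
Loads: Fong 1/1, Mbeki 2/2, Dana 2/2, Wu 2/2, Delgado 0/1 — all within limits.

Yes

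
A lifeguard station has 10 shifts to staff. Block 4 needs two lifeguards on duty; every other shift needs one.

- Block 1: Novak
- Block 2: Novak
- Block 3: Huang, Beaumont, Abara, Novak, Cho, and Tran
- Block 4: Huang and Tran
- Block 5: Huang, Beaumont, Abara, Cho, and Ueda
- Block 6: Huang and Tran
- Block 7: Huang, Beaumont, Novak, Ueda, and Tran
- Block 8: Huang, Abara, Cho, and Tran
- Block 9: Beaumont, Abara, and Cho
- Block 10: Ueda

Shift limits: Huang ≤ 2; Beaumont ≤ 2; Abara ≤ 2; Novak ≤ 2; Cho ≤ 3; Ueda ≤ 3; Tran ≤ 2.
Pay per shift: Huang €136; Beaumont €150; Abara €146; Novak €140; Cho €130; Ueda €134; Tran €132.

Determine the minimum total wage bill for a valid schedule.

€1472

Block 1 can only be covered by Novak, so that assignment is forced.
Block 2 can only be covered by Novak, so that assignment is forced.
Block 4 can only be covered by Huang and Tran, so that assignment is forced.
Picking the cheapest available lifeguard for each shift independently would cost €1466, but that ignores the shift limits.
An optimal schedule: Block 1→Novak, Block 2→Novak, Block 3→Cho, Block 4→Tran+Huang, Block 5→Ueda, Block 6→Tran, Block 7→Ueda, Block 8→Cho, Block 9→Cho, Block 10→Ueda.
Total: 140 + 140 + 130 + 132 + 136 + 134 + 132 + 134 + 130 + 130 + 134 = €1472.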